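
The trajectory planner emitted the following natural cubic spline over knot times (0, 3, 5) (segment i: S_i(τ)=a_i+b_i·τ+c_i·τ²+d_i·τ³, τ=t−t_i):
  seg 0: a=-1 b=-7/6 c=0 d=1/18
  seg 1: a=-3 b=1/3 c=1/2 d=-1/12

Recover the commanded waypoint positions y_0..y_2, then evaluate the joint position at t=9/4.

y_0 = S_0(0) = a_0 = -1
y_1 = S_1(0) = a_1 = -3
y_2 = S_1(2) = -1
t_q=9/4 is in segment 0 (τ=9/4); S_0(τ)=-383/128

y_0=-1 y_1=-3 y_2=-1
S(9/4) = -383/128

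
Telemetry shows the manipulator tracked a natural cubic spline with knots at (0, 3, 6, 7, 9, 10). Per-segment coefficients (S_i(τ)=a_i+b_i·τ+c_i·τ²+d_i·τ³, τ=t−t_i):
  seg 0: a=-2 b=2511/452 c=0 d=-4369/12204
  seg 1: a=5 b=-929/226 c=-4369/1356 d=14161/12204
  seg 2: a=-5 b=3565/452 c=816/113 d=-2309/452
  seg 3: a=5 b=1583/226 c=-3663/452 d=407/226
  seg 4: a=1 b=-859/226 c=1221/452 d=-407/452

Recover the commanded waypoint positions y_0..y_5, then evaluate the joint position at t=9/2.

y_0 = S_0(0) = a_0 = -2
y_1 = S_1(0) = a_1 = 5
y_2 = S_2(0) = a_2 = -5
y_3 = S_3(0) = a_3 = 5
y_4 = S_4(0) = a_4 = 1
y_5 = S_4(1) = -1
t_q=9/2 is in segment 1 (τ=3/2); S_1(τ)=-16269/3616

y_0=-2 y_1=5 y_2=-5 y_3=5 y_4=1 y_5=-1
S(9/2) = -16269/3616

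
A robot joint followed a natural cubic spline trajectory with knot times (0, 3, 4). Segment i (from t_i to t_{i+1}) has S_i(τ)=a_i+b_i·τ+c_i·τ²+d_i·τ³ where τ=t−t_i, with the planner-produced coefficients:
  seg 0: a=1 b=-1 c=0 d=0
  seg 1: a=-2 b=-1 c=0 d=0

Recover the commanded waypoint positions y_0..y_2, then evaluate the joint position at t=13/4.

y_0=1 y_1=-2 y_2=-3
S(13/4) = -9/4

y_0 = S_0(0) = a_0 = 1
y_1 = S_1(0) = a_1 = -2
y_2 = S_1(1) = -3
t_q=13/4 is in segment 1 (τ=1/4); S_1(τ)=-9/4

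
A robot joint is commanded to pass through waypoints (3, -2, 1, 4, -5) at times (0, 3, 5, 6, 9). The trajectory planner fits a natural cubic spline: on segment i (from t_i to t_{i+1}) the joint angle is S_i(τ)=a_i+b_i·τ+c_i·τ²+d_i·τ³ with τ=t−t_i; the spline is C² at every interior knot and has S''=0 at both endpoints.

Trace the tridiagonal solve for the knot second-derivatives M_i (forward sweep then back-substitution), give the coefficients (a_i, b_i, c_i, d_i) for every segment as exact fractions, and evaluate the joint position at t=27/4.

Δ: Δ0=-5/3, Δ1=3/2, Δ2=3, Δ3=-3
row 1: diag=10, rhs=19; c'=1/5, d'=19/10
row 2: denom=6−2·1/5=28/5; d'=(9−2·19/10)/(28/5)=13/14
row 3: denom=8−1·5/28=219/28; d'=(-36−1·13/14)/(219/28)=-1034/219
back: M3=-1034/219
back: M2=13/14−5/28·-1034/219=388/219
back: M1=19/10−1/5·388/219=677/438
M: M0=0, M1=677/438, M2=388/219, M3=-1034/219, M4=0
seg 0: a=3, c=M0/2=0, d=(M1−M0)/(6·3)=677/7884, b=Δ0−h0·(2M0+M1)/6=-2137/876
seg 1: a=-2, c=M1/2=677/876, d=(M2−M1)/(6·2)=11/584, b=Δ1−h1·(2M1+M2)/6=-53/438
seg 2: a=1, c=M2/2=194/219, d=(M3−M2)/(6·1)=-79/73, b=Δ2−h2·(2M2+M3)/6=700/219
seg 3: a=4, c=M3/2=-517/219, d=(M4−M3)/(6·3)=517/1971, b=Δ3−h3·(2M3+M4)/6=377/219
t_q=27/4 → seg 3, τ=3/4; S=4+377/219·τ+-517/219·τ²+517/1971·τ³=19033/4672

  seg 0: a=3 b=-2137/876 c=0 d=677/7884
  seg 1: a=-2 b=-53/438 c=677/876 d=11/584
  seg 2: a=1 b=700/219 c=194/219 d=-79/73
  seg 3: a=4 b=377/219 c=-517/219 d=517/1971
S(27/4) = 19033/4672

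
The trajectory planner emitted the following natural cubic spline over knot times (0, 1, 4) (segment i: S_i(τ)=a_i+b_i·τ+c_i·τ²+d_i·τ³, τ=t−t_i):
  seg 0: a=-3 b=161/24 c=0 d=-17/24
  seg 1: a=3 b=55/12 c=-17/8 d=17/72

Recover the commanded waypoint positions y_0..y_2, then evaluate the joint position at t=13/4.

y_0 = S_0(0) = a_0 = -3
y_1 = S_1(0) = a_1 = 3
y_2 = S_1(3) = 4
t_q=13/4 is in segment 1 (τ=9/4); S_1(τ)=2685/512

y_0=-3 y_1=3 y_2=4
S(13/4) = 2685/512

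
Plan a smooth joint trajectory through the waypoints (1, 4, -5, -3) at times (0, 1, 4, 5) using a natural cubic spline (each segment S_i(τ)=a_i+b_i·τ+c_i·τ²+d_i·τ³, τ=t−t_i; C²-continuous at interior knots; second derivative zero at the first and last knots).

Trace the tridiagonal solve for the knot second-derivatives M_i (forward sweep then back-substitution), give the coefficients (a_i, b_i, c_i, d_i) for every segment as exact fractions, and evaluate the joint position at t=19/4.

Δ: Δ0=3, Δ1=-3, Δ2=2
row 1: diag=8, rhs=-36; c'=3/8, d'=-9/2
row 2: denom=8−3·3/8=55/8; d'=(30−3·-9/2)/(55/8)=348/55
back: M2=348/55
back: M1=-9/2−3/8·348/55=-378/55
M: M0=0, M1=-378/55, M2=348/55, M3=0
seg 0: a=1, c=M0/2=0, d=(M1−M0)/(6·1)=-63/55, b=Δ0−h0·(2M0+M1)/6=228/55
seg 1: a=4, c=M1/2=-189/55, d=(M2−M1)/(6·3)=11/15, b=Δ1−h1·(2M1+M2)/6=39/55
seg 2: a=-5, c=M2/2=174/55, d=(M3−M2)/(6·1)=-58/55, b=Δ2−h2·(2M2+M3)/6=-6/55
t_q=19/4 → seg 2, τ=3/4; S=-5+-6/55·τ+174/55·τ²+-58/55·τ³=-1319/352

  seg 0: a=1 b=228/55 c=0 d=-63/55
  seg 1: a=4 b=39/55 c=-189/55 d=11/15
  seg 2: a=-5 b=-6/55 c=174/55 d=-58/55
S(19/4) = -1319/352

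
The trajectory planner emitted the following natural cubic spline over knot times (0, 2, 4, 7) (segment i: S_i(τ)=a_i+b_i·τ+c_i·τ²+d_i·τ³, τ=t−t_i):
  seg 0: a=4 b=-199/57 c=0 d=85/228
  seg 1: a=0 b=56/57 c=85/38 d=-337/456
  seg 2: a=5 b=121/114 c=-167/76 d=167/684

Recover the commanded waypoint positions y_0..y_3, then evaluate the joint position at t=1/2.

y_0=4 y_1=0 y_2=5 y_3=-5
S(1/2) = 1399/608

y_0 = S_0(0) = a_0 = 4
y_1 = S_1(0) = a_1 = 0
y_2 = S_2(0) = a_2 = 5
y_3 = S_2(3) = -5
t_q=1/2 is in segment 0 (τ=1/2); S_0(τ)=1399/608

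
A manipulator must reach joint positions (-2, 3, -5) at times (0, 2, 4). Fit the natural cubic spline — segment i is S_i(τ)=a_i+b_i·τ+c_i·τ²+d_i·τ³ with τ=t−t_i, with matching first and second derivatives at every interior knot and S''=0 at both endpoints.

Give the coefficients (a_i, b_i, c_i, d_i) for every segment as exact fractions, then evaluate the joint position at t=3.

  seg 0: a=-2 b=33/8 c=0 d=-13/32
  seg 1: a=3 b=-3/4 c=-39/16 d=13/32
S(3) = 7/32

Δ: Δ0=5/2, Δ1=-4
row 1: diag=8, rhs=-39; c'=1/4, d'=-39/8
back: M1=-39/8
M: M0=0, M1=-39/8, M2=0
seg 0: a=-2, c=M0/2=0, d=(M1−M0)/(6·2)=-13/32, b=Δ0−h0·(2M0+M1)/6=33/8
seg 1: a=3, c=M1/2=-39/16, d=(M2−M1)/(6·2)=13/32, b=Δ1−h1·(2M1+M2)/6=-3/4
t_q=3 → seg 1, τ=1; S=3+-3/4·τ+-39/16·τ²+13/32·τ³=7/32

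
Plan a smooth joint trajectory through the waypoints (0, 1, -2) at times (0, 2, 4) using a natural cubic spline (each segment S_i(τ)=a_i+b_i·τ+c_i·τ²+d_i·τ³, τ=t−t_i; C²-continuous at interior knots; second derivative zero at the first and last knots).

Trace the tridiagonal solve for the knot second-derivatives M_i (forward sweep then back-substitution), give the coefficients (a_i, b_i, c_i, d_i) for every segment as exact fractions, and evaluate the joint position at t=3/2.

  seg 0: a=0 b=1 c=0 d=-1/8
  seg 1: a=1 b=-1/2 c=-3/4 d=1/8
S(3/2) = 69/64

Δ: Δ0=1/2, Δ1=-3/2
row 1: diag=8, rhs=-12; c'=1/4, d'=-3/2
back: M1=-3/2
M: M0=0, M1=-3/2, M2=0
seg 0: a=0, c=M0/2=0, d=(M1−M0)/(6·2)=-1/8, b=Δ0−h0·(2M0+M1)/6=1
seg 1: a=1, c=M1/2=-3/4, d=(M2−M1)/(6·2)=1/8, b=Δ1−h1·(2M1+M2)/6=-1/2
t_q=3/2 → seg 0, τ=3/2; S=0+1·τ+0·τ²+-1/8·τ³=69/64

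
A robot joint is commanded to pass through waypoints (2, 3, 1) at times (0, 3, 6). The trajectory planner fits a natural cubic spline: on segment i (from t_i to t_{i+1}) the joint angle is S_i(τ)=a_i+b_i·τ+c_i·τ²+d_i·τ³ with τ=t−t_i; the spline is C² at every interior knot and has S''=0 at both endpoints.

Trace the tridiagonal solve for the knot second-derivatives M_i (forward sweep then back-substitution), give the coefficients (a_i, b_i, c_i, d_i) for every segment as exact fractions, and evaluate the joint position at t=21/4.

  seg 0: a=2 b=7/12 c=0 d=-1/36
  seg 1: a=3 b=-1/6 c=-1/4 d=1/36
S(21/4) = 429/256

Δ: Δ0=1/3, Δ1=-2/3
row 1: diag=12, rhs=-6; c'=1/4, d'=-1/2
back: M1=-1/2
M: M0=0, M1=-1/2, M2=0
seg 0: a=2, c=M0/2=0, d=(M1−M0)/(6·3)=-1/36, b=Δ0−h0·(2M0+M1)/6=7/12
seg 1: a=3, c=M1/2=-1/4, d=(M2−M1)/(6·3)=1/36, b=Δ1−h1·(2M1+M2)/6=-1/6
t_q=21/4 → seg 1, τ=9/4; S=3+-1/6·τ+-1/4·τ²+1/36·τ³=429/256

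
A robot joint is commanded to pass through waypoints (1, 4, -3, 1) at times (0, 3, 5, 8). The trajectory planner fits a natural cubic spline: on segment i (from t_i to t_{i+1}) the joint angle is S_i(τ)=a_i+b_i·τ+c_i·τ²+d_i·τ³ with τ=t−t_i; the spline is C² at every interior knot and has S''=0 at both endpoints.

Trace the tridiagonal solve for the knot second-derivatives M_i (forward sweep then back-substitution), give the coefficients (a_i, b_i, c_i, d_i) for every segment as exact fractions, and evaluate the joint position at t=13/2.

Δ: Δ0=1, Δ1=-7/2, Δ2=4/3
row 1: diag=10, rhs=-27; c'=1/5, d'=-27/10
row 2: denom=10−2·1/5=48/5; d'=(29−2·-27/10)/(48/5)=43/12
back: M2=43/12
back: M1=-27/10−1/5·43/12=-41/12
M: M0=0, M1=-41/12, M2=43/12, M3=0
seg 0: a=1, c=M0/2=0, d=(M1−M0)/(6·3)=-41/216, b=Δ0−h0·(2M0+M1)/6=65/24
seg 1: a=4, c=M1/2=-41/24, d=(M2−M1)/(6·2)=7/12, b=Δ1−h1·(2M1+M2)/6=-29/12
seg 2: a=-3, c=M2/2=43/24, d=(M3−M2)/(6·3)=-43/216, b=Δ2−h2·(2M2+M3)/6=-9/4
t_q=13/2 → seg 2, τ=3/2; S=-3+-9/4·τ+43/24·τ²+-43/216·τ³=-193/64

  seg 0: a=1 b=65/24 c=0 d=-41/216
  seg 1: a=4 b=-29/12 c=-41/24 d=7/12
  seg 2: a=-3 b=-9/4 c=43/24 d=-43/216
S(13/2) = -193/64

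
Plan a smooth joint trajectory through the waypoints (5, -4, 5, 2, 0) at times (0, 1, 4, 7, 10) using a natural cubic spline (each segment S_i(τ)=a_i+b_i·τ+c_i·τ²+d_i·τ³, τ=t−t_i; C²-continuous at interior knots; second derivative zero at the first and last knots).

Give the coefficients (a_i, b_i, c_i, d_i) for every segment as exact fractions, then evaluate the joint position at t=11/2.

  seg 0: a=5 b=-3505/324 c=0 d=589/324
  seg 1: a=-4 b=-869/162 c=589/108 d=-2591/2916
  seg 2: a=5 b=1091/324 c=-206/81 d=1057/2916
  seg 3: a=2 b=-341/162 c=233/324 d=-233/2916
S(11/2) = 533/96

Δ: Δ0=-9, Δ1=3, Δ2=-1, Δ3=-2/3
row 1: diag=8, rhs=72; c'=3/8, d'=9
row 2: denom=12−3·3/8=87/8; d'=(-24−3·9)/(87/8)=-136/29
row 3: denom=12−3·8/29=324/29; d'=(2−3·-136/29)/(324/29)=233/162
back: M3=233/162
back: M2=-136/29−8/29·233/162=-412/81
back: M1=9−3/8·-412/81=589/54
M: M0=0, M1=589/54, M2=-412/81, M3=233/162, M4=0
seg 0: a=5, c=M0/2=0, d=(M1−M0)/(6·1)=589/324, b=Δ0−h0·(2M0+M1)/6=-3505/324
seg 1: a=-4, c=M1/2=589/108, d=(M2−M1)/(6·3)=-2591/2916, b=Δ1−h1·(2M1+M2)/6=-869/162
seg 2: a=5, c=M2/2=-206/81, d=(M3−M2)/(6·3)=1057/2916, b=Δ2−h2·(2M2+M3)/6=1091/324
seg 3: a=2, c=M3/2=233/324, d=(M4−M3)/(6·3)=-233/2916, b=Δ3−h3·(2M3+M4)/6=-341/162
t_q=11/2 → seg 2, τ=3/2; S=5+1091/324·τ+-206/81·τ²+1057/2916·τ³=533/96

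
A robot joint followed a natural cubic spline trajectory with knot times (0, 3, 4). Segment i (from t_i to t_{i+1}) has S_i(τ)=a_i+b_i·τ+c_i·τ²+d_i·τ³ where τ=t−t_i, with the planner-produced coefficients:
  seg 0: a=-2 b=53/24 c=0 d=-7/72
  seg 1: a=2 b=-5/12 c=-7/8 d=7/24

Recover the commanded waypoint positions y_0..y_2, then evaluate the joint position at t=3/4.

y_0=-2 y_1=2 y_2=1
S(3/4) = -197/512

y_0 = S_0(0) = a_0 = -2
y_1 = S_1(0) = a_1 = 2
y_2 = S_1(1) = 1
t_q=3/4 is in segment 0 (τ=3/4); S_0(τ)=-197/512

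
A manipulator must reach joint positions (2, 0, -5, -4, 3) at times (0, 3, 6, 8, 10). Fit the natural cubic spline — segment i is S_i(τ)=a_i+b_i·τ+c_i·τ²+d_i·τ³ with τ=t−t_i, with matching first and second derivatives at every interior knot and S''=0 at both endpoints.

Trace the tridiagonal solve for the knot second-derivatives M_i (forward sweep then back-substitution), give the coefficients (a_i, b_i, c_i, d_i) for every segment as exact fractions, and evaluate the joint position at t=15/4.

  seg 0: a=2 b=-23/84 c=0 d=-11/252
  seg 1: a=0 b=-61/42 c=-11/28 d=3/28
  seg 2: a=-5 b=-11/12 c=4/7 d=23/336
  seg 3: a=-4 b=46/21 c=55/56 d=-55/336
S(15/4) = -2267/1792

Δ: Δ0=-2/3, Δ1=-5/3, Δ2=1/2, Δ3=7/2
row 1: diag=12, rhs=-6; c'=1/4, d'=-1/2
row 2: denom=10−3·1/4=37/4; d'=(13−3·-1/2)/(37/4)=58/37
row 3: denom=8−2·8/37=280/37; d'=(18−2·58/37)/(280/37)=55/28
back: M3=55/28
back: M2=58/37−8/37·55/28=8/7
back: M1=-1/2−1/4·8/7=-11/14
M: M0=0, M1=-11/14, M2=8/7, M3=55/28, M4=0
seg 0: a=2, c=M0/2=0, d=(M1−M0)/(6·3)=-11/252, b=Δ0−h0·(2M0+M1)/6=-23/84
seg 1: a=0, c=M1/2=-11/28, d=(M2−M1)/(6·3)=3/28, b=Δ1−h1·(2M1+M2)/6=-61/42
seg 2: a=-5, c=M2/2=4/7, d=(M3−M2)/(6·2)=23/336, b=Δ2−h2·(2M2+M3)/6=-11/12
seg 3: a=-4, c=M3/2=55/56, d=(M4−M3)/(6·2)=-55/336, b=Δ3−h3·(2M3+M4)/6=46/21
t_q=15/4 → seg 1, τ=3/4; S=0+-61/42·τ+-11/28·τ²+3/28·τ³=-2267/1792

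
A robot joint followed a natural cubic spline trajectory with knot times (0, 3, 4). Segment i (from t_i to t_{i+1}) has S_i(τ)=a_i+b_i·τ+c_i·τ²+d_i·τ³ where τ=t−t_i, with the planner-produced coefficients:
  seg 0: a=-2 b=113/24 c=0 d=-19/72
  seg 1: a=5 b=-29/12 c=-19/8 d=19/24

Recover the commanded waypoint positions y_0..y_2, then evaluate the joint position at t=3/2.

y_0 = S_0(0) = a_0 = -2
y_1 = S_1(0) = a_1 = 5
y_2 = S_1(1) = 1
t_q=3/2 is in segment 0 (τ=3/2); S_0(τ)=267/64

y_0=-2 y_1=5 y_2=1
S(3/2) = 267/64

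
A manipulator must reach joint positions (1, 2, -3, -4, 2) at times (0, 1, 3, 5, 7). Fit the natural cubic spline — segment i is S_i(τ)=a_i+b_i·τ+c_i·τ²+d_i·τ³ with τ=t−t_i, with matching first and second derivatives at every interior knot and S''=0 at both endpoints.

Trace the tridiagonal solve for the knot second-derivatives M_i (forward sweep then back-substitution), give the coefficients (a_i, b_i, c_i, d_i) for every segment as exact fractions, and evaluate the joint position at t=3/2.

  seg 0: a=1 b=139/82 c=0 d=-57/82
  seg 1: a=2 b=-16/41 c=-171/82 d=169/328
  seg 2: a=-3 b=-209/82 c=165/164 d=3/328
  seg 3: a=-4 b=65/41 c=87/82 d=-29/164
S(3/2) = 3537/2624

Δ: Δ0=1, Δ1=-5/2, Δ2=-1/2, Δ3=3
row 1: diag=6, rhs=-21; c'=1/3, d'=-7/2
row 2: denom=8−2·1/3=22/3; d'=(12−2·-7/2)/(22/3)=57/22
row 3: denom=8−2·3/11=82/11; d'=(21−2·57/22)/(82/11)=87/41
back: M3=87/41
back: M2=57/22−3/11·87/41=165/82
back: M1=-7/2−1/3·165/82=-171/41
M: M0=0, M1=-171/41, M2=165/82, M3=87/41, M4=0
seg 0: a=1, c=M0/2=0, d=(M1−M0)/(6·1)=-57/82, b=Δ0−h0·(2M0+M1)/6=139/82
seg 1: a=2, c=M1/2=-171/82, d=(M2−M1)/(6·2)=169/328, b=Δ1−h1·(2M1+M2)/6=-16/41
seg 2: a=-3, c=M2/2=165/164, d=(M3−M2)/(6·2)=3/328, b=Δ2−h2·(2M2+M3)/6=-209/82
seg 3: a=-4, c=M3/2=87/82, d=(M4−M3)/(6·2)=-29/164, b=Δ3−h3·(2M3+M4)/6=65/41
t_q=3/2 → seg 1, τ=1/2; S=2+-16/41·τ+-171/82·τ²+169/328·τ³=3537/2624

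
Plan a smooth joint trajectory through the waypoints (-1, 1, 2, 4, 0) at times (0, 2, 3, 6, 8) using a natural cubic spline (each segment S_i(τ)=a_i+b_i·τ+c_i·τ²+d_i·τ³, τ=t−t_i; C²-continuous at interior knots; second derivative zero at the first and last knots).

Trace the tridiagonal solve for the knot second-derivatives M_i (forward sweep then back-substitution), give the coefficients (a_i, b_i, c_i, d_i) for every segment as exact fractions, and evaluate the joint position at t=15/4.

  seg 0: a=-1 b=319/312 c=0 d=-7/1248
  seg 1: a=1 b=149/156 c=-7/208 d=49/624
  seg 2: a=2 b=701/624 c=21/104 d=-17/144
  seg 3: a=4 b=-133/156 c=-179/208 d=179/1248
S(15/4) = 38689/13312

Δ: Δ0=1, Δ1=1, Δ2=2/3, Δ3=-2
row 1: diag=6, rhs=0; c'=1/6, d'=0
row 2: denom=8−1·1/6=47/6; d'=(-2−1·0)/(47/6)=-12/47
row 3: denom=10−3·18/47=416/47; d'=(-16−3·-12/47)/(416/47)=-179/104
back: M3=-179/104
back: M2=-12/47−18/47·-179/104=21/52
back: M1=0−1/6·21/52=-7/104
M: M0=0, M1=-7/104, M2=21/52, M3=-179/104, M4=0
seg 0: a=-1, c=M0/2=0, d=(M1−M0)/(6·2)=-7/1248, b=Δ0−h0·(2M0+M1)/6=319/312
seg 1: a=1, c=M1/2=-7/208, d=(M2−M1)/(6·1)=49/624, b=Δ1−h1·(2M1+M2)/6=149/156
seg 2: a=2, c=M2/2=21/104, d=(M3−M2)/(6·3)=-17/144, b=Δ2−h2·(2M2+M3)/6=701/624
seg 3: a=4, c=M3/2=-179/208, d=(M4−M3)/(6·2)=179/1248, b=Δ3−h3·(2M3+M4)/6=-133/156
t_q=15/4 → seg 2, τ=3/4; S=2+701/624·τ+21/104·τ²+-17/144·τ³=38689/13312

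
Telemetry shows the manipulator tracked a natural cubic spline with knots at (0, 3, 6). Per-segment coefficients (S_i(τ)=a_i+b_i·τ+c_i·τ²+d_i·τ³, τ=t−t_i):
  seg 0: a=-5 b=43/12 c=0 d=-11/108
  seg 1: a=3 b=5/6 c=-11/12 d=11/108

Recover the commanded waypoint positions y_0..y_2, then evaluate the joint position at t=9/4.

y_0=-5 y_1=3 y_2=0
S(9/4) = 487/256

y_0 = S_0(0) = a_0 = -5
y_1 = S_1(0) = a_1 = 3
y_2 = S_1(3) = 0
t_q=9/4 is in segment 0 (τ=9/4); S_0(τ)=487/256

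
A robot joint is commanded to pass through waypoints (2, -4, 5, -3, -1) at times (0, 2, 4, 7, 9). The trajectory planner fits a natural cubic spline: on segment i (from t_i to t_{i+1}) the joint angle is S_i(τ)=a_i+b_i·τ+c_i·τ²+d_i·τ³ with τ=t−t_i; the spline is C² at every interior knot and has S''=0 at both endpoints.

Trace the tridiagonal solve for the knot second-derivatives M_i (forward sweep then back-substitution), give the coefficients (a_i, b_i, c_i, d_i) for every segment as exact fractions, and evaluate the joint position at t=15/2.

Δ: Δ0=-3, Δ1=9/2, Δ2=-8/3, Δ3=1
row 1: diag=8, rhs=45; c'=1/4, d'=45/8
row 2: denom=10−2·1/4=19/2; d'=(-43−2·45/8)/(19/2)=-217/38
row 3: denom=10−3·6/19=172/19; d'=(22−3·-217/38)/(172/19)=1487/344
back: M3=1487/344
back: M2=-217/38−6/19·1487/344=-1217/172
back: M1=45/8−1/4·-1217/172=5087/688
M: M0=0, M1=5087/688, M2=-1217/172, M3=1487/344, M4=0
seg 0: a=2, c=M0/2=0, d=(M1−M0)/(6·2)=5087/8256, b=Δ0−h0·(2M0+M1)/6=-11279/2064
seg 1: a=-4, c=M1/2=5087/1376, d=(M2−M1)/(6·2)=-9955/8256, b=Δ1−h1·(2M1+M2)/6=1991/1032
seg 2: a=5, c=M2/2=-1217/344, d=(M3−M2)/(6·3)=1307/2064, b=Δ2−h2·(2M2+M3)/6=4639/2064
seg 3: a=-3, c=M3/2=1487/688, d=(M4−M3)/(6·2)=-1487/4128, b=Δ3−h3·(2M3+M4)/6=-971/516
t_q=15/2 → seg 3, τ=1/2; S=-3+-971/516·τ+1487/688·τ²+-1487/4128·τ³=-37929/11008

  seg 0: a=2 b=-11279/2064 c=0 d=5087/8256
  seg 1: a=-4 b=1991/1032 c=5087/1376 d=-9955/8256
  seg 2: a=5 b=4639/2064 c=-1217/344 d=1307/2064
  seg 3: a=-3 b=-971/516 c=1487/688 d=-1487/4128
S(15/2) = -37929/11008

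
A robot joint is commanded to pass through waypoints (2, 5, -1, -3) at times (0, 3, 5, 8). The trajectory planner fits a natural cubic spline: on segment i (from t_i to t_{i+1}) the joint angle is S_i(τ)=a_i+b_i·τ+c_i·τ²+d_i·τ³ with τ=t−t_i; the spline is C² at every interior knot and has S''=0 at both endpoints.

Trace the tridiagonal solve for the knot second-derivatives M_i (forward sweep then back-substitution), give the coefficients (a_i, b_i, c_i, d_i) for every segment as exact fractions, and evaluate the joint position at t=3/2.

  seg 0: a=2 b=115/48 c=0 d=-67/432
  seg 1: a=5 b=-43/24 c=-67/48 d=19/48
  seg 2: a=-1 b=-21/8 c=47/48 d=-47/432
S(3/2) = 649/128

Δ: Δ0=1, Δ1=-3, Δ2=-2/3
row 1: diag=10, rhs=-24; c'=1/5, d'=-12/5
row 2: denom=10−2·1/5=48/5; d'=(14−2·-12/5)/(48/5)=47/24
back: M2=47/24
back: M1=-12/5−1/5·47/24=-67/24
M: M0=0, M1=-67/24, M2=47/24, M3=0
seg 0: a=2, c=M0/2=0, d=(M1−M0)/(6·3)=-67/432, b=Δ0−h0·(2M0+M1)/6=115/48
seg 1: a=5, c=M1/2=-67/48, d=(M2−M1)/(6·2)=19/48, b=Δ1−h1·(2M1+M2)/6=-43/24
seg 2: a=-1, c=M2/2=47/48, d=(M3−M2)/(6·3)=-47/432, b=Δ2−h2·(2M2+M3)/6=-21/8
t_q=3/2 → seg 0, τ=3/2; S=2+115/48·τ+0·τ²+-67/432·τ³=649/128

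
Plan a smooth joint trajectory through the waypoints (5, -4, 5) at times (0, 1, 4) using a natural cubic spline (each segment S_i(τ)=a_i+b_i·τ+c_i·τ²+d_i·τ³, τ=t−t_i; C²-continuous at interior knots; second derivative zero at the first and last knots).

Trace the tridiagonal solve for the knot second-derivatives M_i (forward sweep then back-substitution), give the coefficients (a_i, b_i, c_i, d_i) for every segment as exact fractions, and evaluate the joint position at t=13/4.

Δ: Δ0=-9, Δ1=3
row 1: diag=8, rhs=72; c'=3/8, d'=9
back: M1=9
M: M0=0, M1=9, M2=0
seg 0: a=5, c=M0/2=0, d=(M1−M0)/(6·1)=3/2, b=Δ0−h0·(2M0+M1)/6=-21/2
seg 1: a=-4, c=M1/2=9/2, d=(M2−M1)/(6·3)=-1/2, b=Δ1−h1·(2M1+M2)/6=-6
t_q=13/4 → seg 1, τ=9/4; S=-4+-6·τ+9/2·τ²+-1/2·τ³=-53/128

  seg 0: a=5 b=-21/2 c=0 d=3/2
  seg 1: a=-4 b=-6 c=9/2 d=-1/2
S(13/4) = -53/128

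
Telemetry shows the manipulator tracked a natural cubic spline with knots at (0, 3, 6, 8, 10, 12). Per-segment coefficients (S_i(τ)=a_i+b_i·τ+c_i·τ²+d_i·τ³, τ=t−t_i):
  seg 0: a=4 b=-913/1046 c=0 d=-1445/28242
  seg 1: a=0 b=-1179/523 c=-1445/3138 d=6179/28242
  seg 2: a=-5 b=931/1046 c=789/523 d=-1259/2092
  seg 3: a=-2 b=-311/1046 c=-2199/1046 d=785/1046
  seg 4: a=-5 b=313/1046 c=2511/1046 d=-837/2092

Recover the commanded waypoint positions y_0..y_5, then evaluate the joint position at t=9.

y_0=4 y_1=0 y_2=-5 y_3=-2 y_4=-5 y_5=2
S(9) = -3817/1046

y_0 = S_0(0) = a_0 = 4
y_1 = S_1(0) = a_1 = 0
y_2 = S_2(0) = a_2 = -5
y_3 = S_3(0) = a_3 = -2
y_4 = S_4(0) = a_4 = -5
y_5 = S_4(2) = 2
t_q=9 is in segment 3 (τ=1); S_3(τ)=-3817/1046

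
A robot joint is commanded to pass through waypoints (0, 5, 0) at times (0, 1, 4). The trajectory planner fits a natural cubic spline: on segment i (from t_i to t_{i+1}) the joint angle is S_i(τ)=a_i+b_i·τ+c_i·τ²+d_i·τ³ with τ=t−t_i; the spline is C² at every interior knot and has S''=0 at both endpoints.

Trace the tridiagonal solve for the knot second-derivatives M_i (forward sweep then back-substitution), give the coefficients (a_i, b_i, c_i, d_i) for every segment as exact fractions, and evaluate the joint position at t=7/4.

Δ: Δ0=5, Δ1=-5/3
row 1: diag=8, rhs=-40; c'=3/8, d'=-5
back: M1=-5
M: M0=0, M1=-5, M2=0
seg 0: a=0, c=M0/2=0, d=(M1−M0)/(6·1)=-5/6, b=Δ0−h0·(2M0+M1)/6=35/6
seg 1: a=5, c=M1/2=-5/2, d=(M2−M1)/(6·3)=5/18, b=Δ1−h1·(2M1+M2)/6=10/3
t_q=7/4 → seg 1, τ=3/4; S=5+10/3·τ+-5/2·τ²+5/18·τ³=795/128

  seg 0: a=0 b=35/6 c=0 d=-5/6
  seg 1: a=5 b=10/3 c=-5/2 d=5/18
S(7/4) = 795/128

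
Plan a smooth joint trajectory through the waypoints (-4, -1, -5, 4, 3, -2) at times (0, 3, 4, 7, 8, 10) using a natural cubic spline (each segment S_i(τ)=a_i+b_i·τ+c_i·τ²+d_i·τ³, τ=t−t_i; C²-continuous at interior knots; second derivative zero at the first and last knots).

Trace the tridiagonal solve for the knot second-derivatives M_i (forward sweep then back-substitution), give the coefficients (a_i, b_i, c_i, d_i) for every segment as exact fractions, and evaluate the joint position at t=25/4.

  seg 0: a=-4 b=5699/1686 c=0 d=-4013/15174
  seg 1: a=-1 b=-3170/843 c=-4013/1686 d=1203/562
  seg 2: a=-5 b=-3539/1686 c=3407/843 d=-11845/15174
  seg 3: a=4 b=905/843 c=-1677/562 d=1535/1686
  seg 4: a=3 b=-3647/1686 c=-71/281 d=71/1686
S(25/4) = 66385/35968

Δ: Δ0=1, Δ1=-4, Δ2=3, Δ3=-1, Δ4=-5/2
row 1: diag=8, rhs=-30; c'=1/8, d'=-15/4
row 2: denom=8−1·1/8=63/8; d'=(42−1·-15/4)/(63/8)=122/21
row 3: denom=8−3·8/21=48/7; d'=(-24−3·122/21)/(48/7)=-145/24
row 4: denom=6−1·7/48=281/48; d'=(-9−1·-145/24)/(281/48)=-142/281
back: M4=-142/281
back: M3=-145/24−7/48·-142/281=-1677/281
back: M2=122/21−8/21·-1677/281=6814/843
back: M1=-15/4−1/8·6814/843=-4013/843
M: M0=0, M1=-4013/843, M2=6814/843, M3=-1677/281, M4=-142/281, M5=0
seg 0: a=-4, c=M0/2=0, d=(M1−M0)/(6·3)=-4013/15174, b=Δ0−h0·(2M0+M1)/6=5699/1686
seg 1: a=-1, c=M1/2=-4013/1686, d=(M2−M1)/(6·1)=1203/562, b=Δ1−h1·(2M1+M2)/6=-3170/843
seg 2: a=-5, c=M2/2=3407/843, d=(M3−M2)/(6·3)=-11845/15174, b=Δ2−h2·(2M2+M3)/6=-3539/1686
seg 3: a=4, c=M3/2=-1677/562, d=(M4−M3)/(6·1)=1535/1686, b=Δ3−h3·(2M3+M4)/6=905/843
seg 4: a=3, c=M4/2=-71/281, d=(M5−M4)/(6·2)=71/1686, b=Δ4−h4·(2M4+M5)/6=-3647/1686
t_q=25/4 → seg 2, τ=9/4; S=-5+-3539/1686·τ+3407/843·τ²+-11845/15174·τ³=66385/35968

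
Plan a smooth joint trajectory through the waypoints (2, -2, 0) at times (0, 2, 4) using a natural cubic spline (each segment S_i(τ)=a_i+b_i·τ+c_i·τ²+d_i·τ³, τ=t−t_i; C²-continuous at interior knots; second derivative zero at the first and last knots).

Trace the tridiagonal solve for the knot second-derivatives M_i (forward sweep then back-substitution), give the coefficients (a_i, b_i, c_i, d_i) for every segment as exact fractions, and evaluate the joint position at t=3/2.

Δ: Δ0=-2, Δ1=1
row 1: diag=8, rhs=18; c'=1/4, d'=9/4
back: M1=9/4
M: M0=0, M1=9/4, M2=0
seg 0: a=2, c=M0/2=0, d=(M1−M0)/(6·2)=3/16, b=Δ0−h0·(2M0+M1)/6=-11/4
seg 1: a=-2, c=M1/2=9/8, d=(M2−M1)/(6·2)=-3/16, b=Δ1−h1·(2M1+M2)/6=-1/2
t_q=3/2 → seg 0, τ=3/2; S=2+-11/4·τ+0·τ²+3/16·τ³=-191/128

  seg 0: a=2 b=-11/4 c=0 d=3/16
  seg 1: a=-2 b=-1/2 c=9/8 d=-3/16
S(3/2) = -191/128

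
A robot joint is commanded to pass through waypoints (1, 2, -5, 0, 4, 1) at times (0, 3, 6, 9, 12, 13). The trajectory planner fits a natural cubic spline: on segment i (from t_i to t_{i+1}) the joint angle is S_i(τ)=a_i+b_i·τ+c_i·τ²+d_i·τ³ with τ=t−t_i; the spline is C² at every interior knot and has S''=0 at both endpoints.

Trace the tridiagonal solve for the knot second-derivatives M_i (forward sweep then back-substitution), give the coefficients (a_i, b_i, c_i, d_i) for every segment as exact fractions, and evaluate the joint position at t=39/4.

  seg 0: a=1 b=528/403 c=0 d=-1181/10881
  seg 1: a=2 b=-653/403 c=-1181/1209 d=2681/10881
  seg 2: a=-5 b=-334/403 c=500/403 d=-1483/10881
  seg 3: a=0 b=91/31 c=17/1209 d=-1988/10881
  seg 4: a=4 b=-771/403 c=-657/403 d=219/403
S(39/4) = 6875/3224

Δ: Δ0=1/3, Δ1=-7/3, Δ2=5/3, Δ3=4/3, Δ4=-3
row 1: diag=12, rhs=-16; c'=1/4, d'=-4/3
row 2: denom=12−3·1/4=45/4; d'=(24−3·-4/3)/(45/4)=112/45
row 3: denom=12−3·4/15=56/5; d'=(-2−3·112/45)/(56/5)=-71/84
row 4: denom=8−3·15/56=403/56; d'=(-26−3·-71/84)/(403/56)=-1314/403
back: M4=-1314/403
back: M3=-71/84−15/56·-1314/403=34/1209
back: M2=112/45−4/15·34/1209=1000/403
back: M1=-4/3−1/4·1000/403=-2362/1209
M: M0=0, M1=-2362/1209, M2=1000/403, M3=34/1209, M4=-1314/403, M5=0
seg 0: a=1, c=M0/2=0, d=(M1−M0)/(6·3)=-1181/10881, b=Δ0−h0·(2M0+M1)/6=528/403
seg 1: a=2, c=M1/2=-1181/1209, d=(M2−M1)/(6·3)=2681/10881, b=Δ1−h1·(2M1+M2)/6=-653/403
seg 2: a=-5, c=M2/2=500/403, d=(M3−M2)/(6·3)=-1483/10881, b=Δ2−h2·(2M2+M3)/6=-334/403
seg 3: a=0, c=M3/2=17/1209, d=(M4−M3)/(6·3)=-1988/10881, b=Δ3−h3·(2M3+M4)/6=91/31
seg 4: a=4, c=M4/2=-657/403, d=(M5−M4)/(6·1)=219/403, b=Δ4−h4·(2M4+M5)/6=-771/403
t_q=39/4 → seg 3, τ=3/4; S=0+91/31·τ+17/1209·τ²+-1988/10881·τ³=6875/3224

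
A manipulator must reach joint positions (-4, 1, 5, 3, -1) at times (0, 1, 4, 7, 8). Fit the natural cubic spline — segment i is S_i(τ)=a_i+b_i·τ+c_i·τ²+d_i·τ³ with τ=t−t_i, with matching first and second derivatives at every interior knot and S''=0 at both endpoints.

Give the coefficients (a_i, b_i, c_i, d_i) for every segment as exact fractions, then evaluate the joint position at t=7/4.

Δ: Δ0=5, Δ1=4/3, Δ2=-2/3, Δ3=-4
row 1: diag=8, rhs=-22; c'=3/8, d'=-11/4
row 2: denom=12−3·3/8=87/8; d'=(-12−3·-11/4)/(87/8)=-10/29
row 3: denom=8−3·8/29=208/29; d'=(-20−3·-10/29)/(208/29)=-275/104
back: M3=-275/104
back: M2=-10/29−8/29·-275/104=5/13
back: M1=-11/4−3/8·5/13=-301/104
M: M0=0, M1=-301/104, M2=5/13, M3=-275/104, M4=0
seg 0: a=-4, c=M0/2=0, d=(M1−M0)/(6·1)=-301/624, b=Δ0−h0·(2M0+M1)/6=3421/624
seg 1: a=1, c=M1/2=-301/208, d=(M2−M1)/(6·3)=341/1872, b=Δ1−h1·(2M1+M2)/6=1259/312
seg 2: a=5, c=M2/2=5/26, d=(M3−M2)/(6·3)=-35/208, b=Δ2−h2·(2M2+M3)/6=13/48
seg 3: a=3, c=M3/2=-275/208, d=(M4−M3)/(6·1)=275/624, b=Δ3−h3·(2M3+M4)/6=-973/312
t_q=7/4 → seg 1, τ=3/4; S=1+1259/312·τ+-301/208·τ²+341/1872·τ³=43787/13312

  seg 0: a=-4 b=3421/624 c=0 d=-301/624
  seg 1: a=1 b=1259/312 c=-301/208 d=341/1872
  seg 2: a=5 b=13/48 c=5/26 d=-35/208
  seg 3: a=3 b=-973/312 c=-275/208 d=275/624
S(7/4) = 43787/13312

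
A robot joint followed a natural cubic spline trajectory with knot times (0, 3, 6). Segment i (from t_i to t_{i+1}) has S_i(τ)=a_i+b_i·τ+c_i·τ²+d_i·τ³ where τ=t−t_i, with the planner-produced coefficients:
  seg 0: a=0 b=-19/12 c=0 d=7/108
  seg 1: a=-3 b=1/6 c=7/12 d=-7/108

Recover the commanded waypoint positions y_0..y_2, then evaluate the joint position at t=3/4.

y_0 = S_0(0) = a_0 = 0
y_1 = S_1(0) = a_1 = -3
y_2 = S_1(3) = 1
t_q=3/4 is in segment 0 (τ=3/4); S_0(τ)=-297/256

y_0=0 y_1=-3 y_2=1
S(3/4) = -297/256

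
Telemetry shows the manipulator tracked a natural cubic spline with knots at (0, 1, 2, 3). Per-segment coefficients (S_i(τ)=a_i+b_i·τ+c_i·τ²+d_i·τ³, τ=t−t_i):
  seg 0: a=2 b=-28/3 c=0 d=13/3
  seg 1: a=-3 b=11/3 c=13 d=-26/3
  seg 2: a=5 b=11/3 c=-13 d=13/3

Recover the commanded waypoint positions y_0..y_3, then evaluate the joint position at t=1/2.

y_0=2 y_1=-3 y_2=5 y_3=0
S(1/2) = -17/8

y_0 = S_0(0) = a_0 = 2
y_1 = S_1(0) = a_1 = -3
y_2 = S_2(0) = a_2 = 5
y_3 = S_2(1) = 0
t_q=1/2 is in segment 0 (τ=1/2); S_0(τ)=-17/8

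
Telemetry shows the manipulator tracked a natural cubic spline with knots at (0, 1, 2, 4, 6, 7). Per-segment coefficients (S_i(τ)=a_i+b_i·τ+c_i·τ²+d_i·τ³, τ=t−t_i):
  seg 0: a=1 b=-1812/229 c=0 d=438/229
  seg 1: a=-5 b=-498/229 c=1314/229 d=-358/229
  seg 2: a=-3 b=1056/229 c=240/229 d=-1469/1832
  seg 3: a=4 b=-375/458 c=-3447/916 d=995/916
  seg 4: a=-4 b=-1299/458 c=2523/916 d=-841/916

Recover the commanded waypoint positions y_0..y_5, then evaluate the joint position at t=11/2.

y_0=1 y_1=-5 y_2=-3 y_3=4 y_4=-4 y_5=-5
S(11/2) = -14869/7328

y_0 = S_0(0) = a_0 = 1
y_1 = S_1(0) = a_1 = -5
y_2 = S_2(0) = a_2 = -3
y_3 = S_3(0) = a_3 = 4
y_4 = S_4(0) = a_4 = -4
y_5 = S_4(1) = -5
t_q=11/2 is in segment 3 (τ=3/2); S_3(τ)=-14869/7328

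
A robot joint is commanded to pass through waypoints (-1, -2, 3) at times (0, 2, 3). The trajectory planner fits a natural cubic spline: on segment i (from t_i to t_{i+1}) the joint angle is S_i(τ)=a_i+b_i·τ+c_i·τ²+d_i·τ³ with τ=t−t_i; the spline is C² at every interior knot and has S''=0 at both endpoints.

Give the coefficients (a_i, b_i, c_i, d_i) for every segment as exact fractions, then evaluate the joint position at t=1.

  seg 0: a=-1 b=-7/3 c=0 d=11/24
  seg 1: a=-2 b=19/6 c=11/4 d=-11/12
S(1) = -23/8

Δ: Δ0=-1/2, Δ1=5
row 1: diag=6, rhs=33; c'=1/6, d'=11/2
back: M1=11/2
M: M0=0, M1=11/2, M2=0
seg 0: a=-1, c=M0/2=0, d=(M1−M0)/(6·2)=11/24, b=Δ0−h0·(2M0+M1)/6=-7/3
seg 1: a=-2, c=M1/2=11/4, d=(M2−M1)/(6·1)=-11/12, b=Δ1−h1·(2M1+M2)/6=19/6
t_q=1 → seg 0, τ=1; S=-1+-7/3·τ+0·τ²+11/24·τ³=-23/8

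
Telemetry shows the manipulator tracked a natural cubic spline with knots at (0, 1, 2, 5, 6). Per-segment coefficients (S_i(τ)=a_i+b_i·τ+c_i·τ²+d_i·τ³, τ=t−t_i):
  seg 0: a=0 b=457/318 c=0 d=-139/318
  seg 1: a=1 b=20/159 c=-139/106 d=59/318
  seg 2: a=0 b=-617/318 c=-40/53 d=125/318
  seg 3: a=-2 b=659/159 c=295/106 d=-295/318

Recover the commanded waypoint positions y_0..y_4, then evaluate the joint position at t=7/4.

y_0=0 y_1=1 y_2=0 y_3=-2 y_4=4
S(7/4) = 2951/6784

y_0 = S_0(0) = a_0 = 0
y_1 = S_1(0) = a_1 = 1
y_2 = S_2(0) = a_2 = 0
y_3 = S_3(0) = a_3 = -2
y_4 = S_3(1) = 4
t_q=7/4 is in segment 1 (τ=3/4); S_1(τ)=2951/6784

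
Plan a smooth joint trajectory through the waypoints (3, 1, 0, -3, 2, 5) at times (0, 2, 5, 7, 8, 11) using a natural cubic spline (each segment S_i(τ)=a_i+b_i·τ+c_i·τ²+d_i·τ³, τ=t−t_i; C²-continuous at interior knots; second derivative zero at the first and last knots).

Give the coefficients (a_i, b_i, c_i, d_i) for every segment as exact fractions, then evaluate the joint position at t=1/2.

  seg 0: a=3 b=-5542/3957 c=0 d=1585/15828
  seg 1: a=1 b=-787/3957 c=1585/2638 d=-15329/71226
  seg 2: a=0 b=-19031/7914 c=-5287/3957 d=2359/2638
  seg 3: a=-3 b=23597/7914 c=15944/3957 d=-5305/2638
  seg 4: a=2 b=19814/3957 c=-15857/7914 d=15857/71226
S(1/2) = 97595/42208

Δ: Δ0=-1, Δ1=-1/3, Δ2=-3/2, Δ3=5, Δ4=1
row 1: diag=10, rhs=4; c'=3/10, d'=2/5
row 2: denom=10−3·3/10=91/10; d'=(-7−3·2/5)/(91/10)=-82/91
row 3: denom=6−2·20/91=506/91; d'=(39−2·-82/91)/(506/91)=3713/506
row 4: denom=8−1·91/506=3957/506; d'=(-24−1·3713/506)/(3957/506)=-15857/3957
back: M4=-15857/3957
back: M3=3713/506−91/506·-15857/3957=31888/3957
back: M2=-82/91−20/91·31888/3957=-10574/3957
back: M1=2/5−3/10·-10574/3957=1585/1319
M: M0=0, M1=1585/1319, M2=-10574/3957, M3=31888/3957, M4=-15857/3957, M5=0
seg 0: a=3, c=M0/2=0, d=(M1−M0)/(6·2)=1585/15828, b=Δ0−h0·(2M0+M1)/6=-5542/3957
seg 1: a=1, c=M1/2=1585/2638, d=(M2−M1)/(6·3)=-15329/71226, b=Δ1−h1·(2M1+M2)/6=-787/3957
seg 2: a=0, c=M2/2=-5287/3957, d=(M3−M2)/(6·2)=2359/2638, b=Δ2−h2·(2M2+M3)/6=-19031/7914
seg 3: a=-3, c=M3/2=15944/3957, d=(M4−M3)/(6·1)=-5305/2638, b=Δ3−h3·(2M3+M4)/6=23597/7914
seg 4: a=2, c=M4/2=-15857/7914, d=(M5−M4)/(6·3)=15857/71226, b=Δ4−h4·(2M4+M5)/6=19814/3957
t_q=1/2 → seg 0, τ=1/2; S=3+-5542/3957·τ+0·τ²+1585/15828·τ³=97595/42208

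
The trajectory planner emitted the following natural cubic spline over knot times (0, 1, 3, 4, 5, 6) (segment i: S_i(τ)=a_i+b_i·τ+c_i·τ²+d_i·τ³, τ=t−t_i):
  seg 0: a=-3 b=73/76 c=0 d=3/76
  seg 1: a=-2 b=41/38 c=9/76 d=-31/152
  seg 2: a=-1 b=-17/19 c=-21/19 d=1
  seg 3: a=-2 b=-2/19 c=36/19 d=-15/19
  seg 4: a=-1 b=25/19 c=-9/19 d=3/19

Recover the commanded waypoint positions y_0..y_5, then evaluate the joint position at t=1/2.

y_0 = S_0(0) = a_0 = -3
y_1 = S_1(0) = a_1 = -2
y_2 = S_2(0) = a_2 = -1
y_3 = S_3(0) = a_3 = -2
y_4 = S_4(0) = a_4 = -1
y_5 = S_4(1) = 0
t_q=1/2 is in segment 0 (τ=1/2); S_0(τ)=-1529/608

y_0=-3 y_1=-2 y_2=-1 y_3=-2 y_4=-1 y_5=0
S(1/2) = -1529/608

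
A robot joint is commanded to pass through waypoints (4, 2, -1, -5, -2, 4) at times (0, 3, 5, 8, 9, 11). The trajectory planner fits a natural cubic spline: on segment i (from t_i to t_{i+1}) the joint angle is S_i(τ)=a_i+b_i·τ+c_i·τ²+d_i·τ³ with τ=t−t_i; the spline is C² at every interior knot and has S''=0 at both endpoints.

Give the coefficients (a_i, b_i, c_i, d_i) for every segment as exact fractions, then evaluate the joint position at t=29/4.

  seg 0: a=4 b=-2029/3972 c=0 d=-619/35748
  seg 1: a=2 b=-1943/1986 c=-619/3972 d=-139/2648
  seg 2: a=-1 b=-2216/993 c=-935/1986 d=4589/17874
  seg 3: a=-5 b=3725/1986 c=609/331 d=-1421/1986
  seg 4: a=-2 b=3385/993 c=-203/662 d=203/3972
S(29/4) = -232181/42368

Δ: Δ0=-2/3, Δ1=-3/2, Δ2=-4/3, Δ3=3, Δ4=3
row 1: diag=10, rhs=-5; c'=1/5, d'=-1/2
row 2: denom=10−2·1/5=48/5; d'=(1−2·-1/2)/(48/5)=5/24
row 3: denom=8−3·5/16=113/16; d'=(26−3·5/24)/(113/16)=406/113
row 4: denom=6−1·16/113=662/113; d'=(0−1·406/113)/(662/113)=-203/331
back: M4=-203/331
back: M3=406/113−16/113·-203/331=1218/331
back: M2=5/24−5/16·1218/331=-935/993
back: M1=-1/2−1/5·-935/993=-619/1986
M: M0=0, M1=-619/1986, M2=-935/993, M3=1218/331, M4=-203/331, M5=0
seg 0: a=4, c=M0/2=0, d=(M1−M0)/(6·3)=-619/35748, b=Δ0−h0·(2M0+M1)/6=-2029/3972
seg 1: a=2, c=M1/2=-619/3972, d=(M2−M1)/(6·2)=-139/2648, b=Δ1−h1·(2M1+M2)/6=-1943/1986
seg 2: a=-1, c=M2/2=-935/1986, d=(M3−M2)/(6·3)=4589/17874, b=Δ2−h2·(2M2+M3)/6=-2216/993
seg 3: a=-5, c=M3/2=609/331, d=(M4−M3)/(6·1)=-1421/1986, b=Δ3−h3·(2M3+M4)/6=3725/1986
seg 4: a=-2, c=M4/2=-203/662, d=(M5−M4)/(6·2)=203/3972, b=Δ4−h4·(2M4+M5)/6=3385/993
t_q=29/4 → seg 2, τ=9/4; S=-1+-2216/993·τ+-935/1986·τ²+4589/17874·τ³=-232181/42368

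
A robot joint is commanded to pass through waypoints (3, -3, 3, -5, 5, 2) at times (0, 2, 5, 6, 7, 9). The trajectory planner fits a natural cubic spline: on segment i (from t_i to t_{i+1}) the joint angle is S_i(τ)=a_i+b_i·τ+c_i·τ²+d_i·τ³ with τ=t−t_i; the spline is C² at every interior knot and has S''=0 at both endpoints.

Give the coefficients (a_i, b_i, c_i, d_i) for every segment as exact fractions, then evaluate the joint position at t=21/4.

  seg 0: a=3 b=-8596/1573 c=0 d=3877/6292
  seg 1: a=-3 b=3035/1573 c=11631/3146 d=-889/726
  seg 2: a=3 b=-28157/3146 c=-11520/1573 d=26029/3146
  seg 3: a=-5 b=175/143 c=55047/3146 d=-27437/3146
  seg 4: a=5 b=31633/3146 c=-13632/1573 d=2272/1573
S(21/4) = 87389/201344

Δ: Δ0=-3, Δ1=2, Δ2=-8, Δ3=10, Δ4=-3/2
row 1: diag=10, rhs=30; c'=3/10, d'=3
row 2: denom=8−3·3/10=71/10; d'=(-60−3·3)/(71/10)=-690/71
row 3: denom=4−1·10/71=274/71; d'=(108−1·-690/71)/(274/71)=4179/137
row 4: denom=6−1·71/274=1573/274; d'=(-69−1·4179/137)/(1573/274)=-27264/1573
back: M4=-27264/1573
back: M3=4179/137−71/274·-27264/1573=55047/1573
back: M2=-690/71−10/71·55047/1573=-23040/1573
back: M1=3−3/10·-23040/1573=11631/1573
M: M0=0, M1=11631/1573, M2=-23040/1573, M3=55047/1573, M4=-27264/1573, M5=0
seg 0: a=3, c=M0/2=0, d=(M1−M0)/(6·2)=3877/6292, b=Δ0−h0·(2M0+M1)/6=-8596/1573
seg 1: a=-3, c=M1/2=11631/3146, d=(M2−M1)/(6·3)=-889/726, b=Δ1−h1·(2M1+M2)/6=3035/1573
seg 2: a=3, c=M2/2=-11520/1573, d=(M3−M2)/(6·1)=26029/3146, b=Δ2−h2·(2M2+M3)/6=-28157/3146
seg 3: a=-5, c=M3/2=55047/3146, d=(M4−M3)/(6·1)=-27437/3146, b=Δ3−h3·(2M3+M4)/6=175/143
seg 4: a=5, c=M4/2=-13632/1573, d=(M5−M4)/(6·2)=2272/1573, b=Δ4−h4·(2M4+M5)/6=31633/3146
t_q=21/4 → seg 2, τ=1/4; S=3+-28157/3146·τ+-11520/1573·τ²+26029/3146·τ³=87389/201344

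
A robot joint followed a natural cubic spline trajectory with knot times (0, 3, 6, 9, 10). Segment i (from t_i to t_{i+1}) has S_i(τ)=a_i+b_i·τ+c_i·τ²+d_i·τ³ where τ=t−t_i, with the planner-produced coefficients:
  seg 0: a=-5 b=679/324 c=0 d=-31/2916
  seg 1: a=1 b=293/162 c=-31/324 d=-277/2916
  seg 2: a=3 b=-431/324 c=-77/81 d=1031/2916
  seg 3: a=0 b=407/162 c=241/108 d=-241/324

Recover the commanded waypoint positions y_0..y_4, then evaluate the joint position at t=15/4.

y_0 = S_0(0) = a_0 = -5
y_1 = S_1(0) = a_1 = 1
y_2 = S_2(0) = a_2 = 3
y_3 = S_3(0) = a_3 = 0
y_4 = S_3(1) = 4
t_q=15/4 is in segment 1 (τ=3/4); S_1(τ)=5213/2304

y_0=-5 y_1=1 y_2=3 y_3=0 y_4=4
S(15/4) = 5213/2304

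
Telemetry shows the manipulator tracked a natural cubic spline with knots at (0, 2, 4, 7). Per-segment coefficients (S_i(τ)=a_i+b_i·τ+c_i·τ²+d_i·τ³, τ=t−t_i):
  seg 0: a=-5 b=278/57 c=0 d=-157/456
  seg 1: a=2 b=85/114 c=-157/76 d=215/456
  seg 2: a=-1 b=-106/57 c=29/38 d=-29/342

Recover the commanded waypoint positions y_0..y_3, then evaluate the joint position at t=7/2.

y_0=-5 y_1=2 y_2=-1 y_3=-2
S(7/2) = 75/1216

y_0 = S_0(0) = a_0 = -5
y_1 = S_1(0) = a_1 = 2
y_2 = S_2(0) = a_2 = -1
y_3 = S_2(3) = -2
t_q=7/2 is in segment 1 (τ=3/2); S_1(τ)=75/1216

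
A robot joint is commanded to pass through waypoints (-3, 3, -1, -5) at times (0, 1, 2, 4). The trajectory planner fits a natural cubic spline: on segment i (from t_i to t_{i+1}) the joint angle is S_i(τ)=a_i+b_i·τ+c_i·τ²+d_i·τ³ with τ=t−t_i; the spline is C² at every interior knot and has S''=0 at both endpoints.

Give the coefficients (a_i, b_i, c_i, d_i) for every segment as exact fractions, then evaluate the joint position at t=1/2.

  seg 0: a=-3 b=200/23 c=0 d=-62/23
  seg 1: a=3 b=14/23 c=-186/23 d=80/23
  seg 2: a=-1 b=-118/23 c=54/23 d=-9/23
S(1/2) = 93/92

Δ: Δ0=6, Δ1=-4, Δ2=-2
row 1: diag=4, rhs=-60; c'=1/4, d'=-15
row 2: denom=6−1·1/4=23/4; d'=(12−1·-15)/(23/4)=108/23
back: M2=108/23
back: M1=-15−1/4·108/23=-372/23
M: M0=0, M1=-372/23, M2=108/23, M3=0
seg 0: a=-3, c=M0/2=0, d=(M1−M0)/(6·1)=-62/23, b=Δ0−h0·(2M0+M1)/6=200/23
seg 1: a=3, c=M1/2=-186/23, d=(M2−M1)/(6·1)=80/23, b=Δ1−h1·(2M1+M2)/6=14/23
seg 2: a=-1, c=M2/2=54/23, d=(M3−M2)/(6·2)=-9/23, b=Δ2−h2·(2M2+M3)/6=-118/23
t_q=1/2 → seg 0, τ=1/2; S=-3+200/23·τ+0·τ²+-62/23·τ³=93/92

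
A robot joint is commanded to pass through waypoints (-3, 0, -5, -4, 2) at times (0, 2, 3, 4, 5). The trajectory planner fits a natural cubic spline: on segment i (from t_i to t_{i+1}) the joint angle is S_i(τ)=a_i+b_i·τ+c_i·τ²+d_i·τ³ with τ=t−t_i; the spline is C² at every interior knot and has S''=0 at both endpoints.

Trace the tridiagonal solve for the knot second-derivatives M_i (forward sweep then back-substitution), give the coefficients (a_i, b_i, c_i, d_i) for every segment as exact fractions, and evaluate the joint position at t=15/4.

Δ: Δ0=3/2, Δ1=-5, Δ2=1, Δ3=6
row 1: diag=6, rhs=-39; c'=1/6, d'=-13/2
row 2: denom=4−1·1/6=23/6; d'=(36−1·-13/2)/(23/6)=255/23
row 3: denom=4−1·6/23=86/23; d'=(30−1·255/23)/(86/23)=435/86
back: M3=435/86
back: M2=255/23−6/23·435/86=420/43
back: M1=-13/2−1/6·420/43=-699/86
M: M0=0, M1=-699/86, M2=420/43, M3=435/86, M4=0
seg 0: a=-3, c=M0/2=0, d=(M1−M0)/(6·2)=-233/344, b=Δ0−h0·(2M0+M1)/6=181/43
seg 1: a=0, c=M1/2=-699/172, d=(M2−M1)/(6·1)=513/172, b=Δ1−h1·(2M1+M2)/6=-337/86
seg 2: a=-5, c=M2/2=210/43, d=(M3−M2)/(6·1)=-135/172, b=Δ2−h2·(2M2+M3)/6=-533/172
seg 3: a=-4, c=M3/2=435/172, d=(M4−M3)/(6·1)=-145/172, b=Δ3−h3·(2M3+M4)/6=371/86
t_q=15/4 → seg 2, τ=3/4; S=-5+-533/172·τ+210/43·τ²+-135/172·τ³=-54029/11008

  seg 0: a=-3 b=181/43 c=0 d=-233/344
  seg 1: a=0 b=-337/86 c=-699/172 d=513/172
  seg 2: a=-5 b=-533/172 c=210/43 d=-135/172
  seg 3: a=-4 b=371/86 c=435/172 d=-145/172
S(15/4) = -54029/11008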